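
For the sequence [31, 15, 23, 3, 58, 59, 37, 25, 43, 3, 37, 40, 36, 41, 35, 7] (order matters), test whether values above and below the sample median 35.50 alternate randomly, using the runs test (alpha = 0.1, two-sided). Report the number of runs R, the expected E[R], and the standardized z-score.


Step 1: Compute median = 35.50; label A = above, B = below.
Labels in order: BBBBAAABABAAAABB  (n_A = 8, n_B = 8)
Step 2: Count runs R = 7.
Step 3: Under H0 (random ordering), E[R] = 2*n_A*n_B/(n_A+n_B) + 1 = 2*8*8/16 + 1 = 9.0000.
        Var[R] = 2*n_A*n_B*(2*n_A*n_B - n_A - n_B) / ((n_A+n_B)^2 * (n_A+n_B-1)) = 14336/3840 = 3.7333.
        SD[R] = 1.9322.
Step 4: Continuity-corrected z = (R + 0.5 - E[R]) / SD[R] = (7 + 0.5 - 9.0000) / 1.9322 = -0.7763.
Step 5: Two-sided p-value via normal approximation = 2*(1 - Phi(|z|)) = 0.437558.
Step 6: alpha = 0.1. fail to reject H0.

R = 7, z = -0.7763, p = 0.437558, fail to reject H0.


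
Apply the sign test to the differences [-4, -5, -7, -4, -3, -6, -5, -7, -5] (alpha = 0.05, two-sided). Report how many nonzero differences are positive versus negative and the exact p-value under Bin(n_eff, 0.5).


Step 1: Discard zero differences. Original n = 9; n_eff = number of nonzero differences = 9.
Nonzero differences (with sign): -4, -5, -7, -4, -3, -6, -5, -7, -5
Step 2: Count signs: positive = 0, negative = 9.
Step 3: Under H0: P(positive) = 0.5, so the number of positives S ~ Bin(9, 0.5).
Step 4: Two-sided exact p-value = sum of Bin(9,0.5) probabilities at or below the observed probability = 0.003906.
Step 5: alpha = 0.05. reject H0.

n_eff = 9, pos = 0, neg = 9, p = 0.003906, reject H0.


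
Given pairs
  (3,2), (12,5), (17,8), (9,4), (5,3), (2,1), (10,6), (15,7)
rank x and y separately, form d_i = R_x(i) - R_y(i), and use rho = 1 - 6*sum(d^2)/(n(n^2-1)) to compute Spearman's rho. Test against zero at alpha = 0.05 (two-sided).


Step 1: Rank x and y separately (midranks; no ties here).
rank(x): 3->2, 12->6, 17->8, 9->4, 5->3, 2->1, 10->5, 15->7
rank(y): 2->2, 5->5, 8->8, 4->4, 3->3, 1->1, 6->6, 7->7
Step 2: d_i = R_x(i) - R_y(i); compute d_i^2.
  (2-2)^2=0, (6-5)^2=1, (8-8)^2=0, (4-4)^2=0, (3-3)^2=0, (1-1)^2=0, (5-6)^2=1, (7-7)^2=0
sum(d^2) = 2.
Step 3: rho = 1 - 6*2 / (8*(8^2 - 1)) = 1 - 12/504 = 0.976190.
Step 4: Under H0, t = rho * sqrt((n-2)/(1-rho^2)) = 11.0235 ~ t(6).
Step 5: Two-sided p-value from the t-distribution with 6 df = 0.000033.
Step 6: alpha = 0.05. reject H0.

rho = 0.9762, p = 0.000033, reject H0 at alpha = 0.05.


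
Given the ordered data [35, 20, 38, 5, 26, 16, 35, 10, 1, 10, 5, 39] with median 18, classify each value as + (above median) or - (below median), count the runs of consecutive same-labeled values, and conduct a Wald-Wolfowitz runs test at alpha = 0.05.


Step 1: Compute median = 18; label A = above, B = below.
Labels in order: AAABABABBBBA  (n_A = 6, n_B = 6)
Step 2: Count runs R = 7.
Step 3: Under H0 (random ordering), E[R] = 2*n_A*n_B/(n_A+n_B) + 1 = 2*6*6/12 + 1 = 7.0000.
        Var[R] = 2*n_A*n_B*(2*n_A*n_B - n_A - n_B) / ((n_A+n_B)^2 * (n_A+n_B-1)) = 4320/1584 = 2.7273.
        SD[R] = 1.6514.
Step 4: R = E[R], so z = 0 with no continuity correction.
Step 5: Two-sided p-value via normal approximation = 2*(1 - Phi(|z|)) = 1.000000.
Step 6: alpha = 0.05. fail to reject H0.

R = 7, z = 0.0000, p = 1.000000, fail to reject H0.


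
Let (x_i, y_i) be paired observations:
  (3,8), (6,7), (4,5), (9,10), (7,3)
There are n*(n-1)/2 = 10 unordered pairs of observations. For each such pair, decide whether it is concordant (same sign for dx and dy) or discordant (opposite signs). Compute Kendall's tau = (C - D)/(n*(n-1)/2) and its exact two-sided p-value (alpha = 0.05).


Step 1: Enumerate the 10 unordered pairs (i,j) with i<j and classify each by sign(x_j-x_i) * sign(y_j-y_i).
  (1,2):dx=+3,dy=-1->D; (1,3):dx=+1,dy=-3->D; (1,4):dx=+6,dy=+2->C; (1,5):dx=+4,dy=-5->D
  (2,3):dx=-2,dy=-2->C; (2,4):dx=+3,dy=+3->C; (2,5):dx=+1,dy=-4->D; (3,4):dx=+5,dy=+5->C
  (3,5):dx=+3,dy=-2->D; (4,5):dx=-2,dy=-7->C
Step 2: C = 5, D = 5, total pairs = 10.
Step 3: tau = (C - D)/(n(n-1)/2) = (5 - 5)/10 = 0.000000.
Step 4: Exact two-sided p-value (enumerate n! = 120 permutations of y under H0): p = 1.000000.
Step 5: alpha = 0.05. fail to reject H0.

tau_b = 0.0000 (C=5, D=5), p = 1.000000, fail to reject H0.


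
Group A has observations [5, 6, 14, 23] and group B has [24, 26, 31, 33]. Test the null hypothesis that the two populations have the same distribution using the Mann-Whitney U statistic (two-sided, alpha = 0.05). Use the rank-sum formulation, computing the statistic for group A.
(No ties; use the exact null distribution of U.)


Step 1: Combine and sort all 8 observations; assign midranks.
sorted (value, group): (5,X), (6,X), (14,X), (23,X), (24,Y), (26,Y), (31,Y), (33,Y)
ranks: 5->1, 6->2, 14->3, 23->4, 24->5, 26->6, 31->7, 33->8
Step 2: Rank sum for X: R1 = 1 + 2 + 3 + 4 = 10.
Step 3: U_X = R1 - n1(n1+1)/2 = 10 - 4*5/2 = 10 - 10 = 0.
       U_Y = n1*n2 - U_X = 16 - 0 = 16.
Step 4: No ties, so the exact null distribution of U (based on enumerating the C(8,4) = 70 equally likely rank assignments) gives the two-sided p-value.
Step 5: p-value = 0.028571; compare to alpha = 0.05. reject H0.

U_X = 0, p = 0.028571, reject H0 at alpha = 0.05.


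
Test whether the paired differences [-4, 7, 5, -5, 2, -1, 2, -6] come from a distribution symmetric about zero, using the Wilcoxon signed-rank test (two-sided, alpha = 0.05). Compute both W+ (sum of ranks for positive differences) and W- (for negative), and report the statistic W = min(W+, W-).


Step 1: Drop any zero differences (none here) and take |d_i|.
|d| = [4, 7, 5, 5, 2, 1, 2, 6]
Step 2: Midrank |d_i| (ties get averaged ranks).
ranks: |4|->4, |7|->8, |5|->5.5, |5|->5.5, |2|->2.5, |1|->1, |2|->2.5, |6|->7
Step 3: Attach original signs; sum ranks with positive sign and with negative sign.
W+ = 8 + 5.5 + 2.5 + 2.5 = 18.5
W- = 4 + 5.5 + 1 + 7 = 17.5
(Check: W+ + W- = 36 should equal n(n+1)/2 = 36.)
Step 4: Test statistic W = min(W+, W-) = 17.5.
Step 5: Ties in |d|, so use the tie-corrected normal approximation.
        E[W] = n(n+1)/4 = 8*9/4 = 18.
        Tie groups: |d|=2 (t=2), |d|=5 (t=2); sum(t^3 - t) = 12.
        Var[W] = n(n+1)(2n+1)/24 - sum(t^3-t)/48 = 1224/24 - 12/48 = 50.75.
        z = (W - E[W]) / sqrt(Var[W]) = (17.5 - 18) / 7.1239 = -0.0702.
        Two-sided p = 2*Phi(z) = 0.944045.
Step 6: alpha = 0.05. fail to reject H0.

W+ = 18.5, W- = 17.5, W = min = 17.5, p = 0.944045, fail to reject H0.


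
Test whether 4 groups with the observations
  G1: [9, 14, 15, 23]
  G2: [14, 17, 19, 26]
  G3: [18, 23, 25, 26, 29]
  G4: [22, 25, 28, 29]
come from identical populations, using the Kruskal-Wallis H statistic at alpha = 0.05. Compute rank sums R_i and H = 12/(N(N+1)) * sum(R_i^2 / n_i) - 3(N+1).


Step 1: Combine all N = 17 observations and assign midranks.
sorted (value, group, rank): (9,G1,1), (14,G1,2.5), (14,G2,2.5), (15,G1,4), (17,G2,5), (18,G3,6), (19,G2,7), (22,G4,8), (23,G1,9.5), (23,G3,9.5), (25,G3,11.5), (25,G4,11.5), (26,G2,13.5), (26,G3,13.5), (28,G4,15), (29,G3,16.5), (29,G4,16.5)
Step 2: Sum ranks within each group.
R_1 = 17 (n_1 = 4)
R_2 = 28 (n_2 = 4)
R_3 = 57 (n_3 = 5)
R_4 = 51 (n_4 = 4)
Step 3: H = 12/(N(N+1)) * sum(R_i^2/n_i) - 3(N+1)
     = 12/(17*18) * (17^2/4 + 28^2/4 + 57^2/5 + 51^2/4) - 3*18
     = 0.039216 * 1568.3 - 54
     = 7.501961.
Step 4: Ties present; correction factor C = 1 - 30/(17^3 - 17) = 0.993873. Corrected H = 7.501961 / 0.993873 = 7.548212.
Step 5: Under H0, H ~ chi^2(3); p-value = 0.056333.
Step 6: alpha = 0.05. fail to reject H0.

H = 7.5482, df = 3, p = 0.056333, fail to reject H0.


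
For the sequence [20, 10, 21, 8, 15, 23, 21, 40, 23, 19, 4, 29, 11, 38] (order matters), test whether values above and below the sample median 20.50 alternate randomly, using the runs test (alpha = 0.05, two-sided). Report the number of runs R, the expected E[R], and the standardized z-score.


Step 1: Compute median = 20.50; label A = above, B = below.
Labels in order: BBABBAAAABBABA  (n_A = 7, n_B = 7)
Step 2: Count runs R = 8.
Step 3: Under H0 (random ordering), E[R] = 2*n_A*n_B/(n_A+n_B) + 1 = 2*7*7/14 + 1 = 8.0000.
        Var[R] = 2*n_A*n_B*(2*n_A*n_B - n_A - n_B) / ((n_A+n_B)^2 * (n_A+n_B-1)) = 8232/2548 = 3.2308.
        SD[R] = 1.7974.
Step 4: R = E[R], so z = 0 with no continuity correction.
Step 5: Two-sided p-value via normal approximation = 2*(1 - Phi(|z|)) = 1.000000.
Step 6: alpha = 0.05. fail to reject H0.

R = 8, z = 0.0000, p = 1.000000, fail to reject H0.


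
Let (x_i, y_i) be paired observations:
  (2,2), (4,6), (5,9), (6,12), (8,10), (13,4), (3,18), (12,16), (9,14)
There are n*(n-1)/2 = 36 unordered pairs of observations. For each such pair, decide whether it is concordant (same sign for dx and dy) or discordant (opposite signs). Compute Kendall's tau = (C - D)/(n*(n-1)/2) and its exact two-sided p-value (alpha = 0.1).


Step 1: Enumerate the 36 unordered pairs (i,j) with i<j and classify each by sign(x_j-x_i) * sign(y_j-y_i).
  (1,2):dx=+2,dy=+4->C; (1,3):dx=+3,dy=+7->C; (1,4):dx=+4,dy=+10->C; (1,5):dx=+6,dy=+8->C
  (1,6):dx=+11,dy=+2->C; (1,7):dx=+1,dy=+16->C; (1,8):dx=+10,dy=+14->C; (1,9):dx=+7,dy=+12->C
  (2,3):dx=+1,dy=+3->C; (2,4):dx=+2,dy=+6->C; (2,5):dx=+4,dy=+4->C; (2,6):dx=+9,dy=-2->D
  (2,7):dx=-1,dy=+12->D; (2,8):dx=+8,dy=+10->C; (2,9):dx=+5,dy=+8->C; (3,4):dx=+1,dy=+3->C
  (3,5):dx=+3,dy=+1->C; (3,6):dx=+8,dy=-5->D; (3,7):dx=-2,dy=+9->D; (3,8):dx=+7,dy=+7->C
  (3,9):dx=+4,dy=+5->C; (4,5):dx=+2,dy=-2->D; (4,6):dx=+7,dy=-8->D; (4,7):dx=-3,dy=+6->D
  (4,8):dx=+6,dy=+4->C; (4,9):dx=+3,dy=+2->C; (5,6):dx=+5,dy=-6->D; (5,7):dx=-5,dy=+8->D
  (5,8):dx=+4,dy=+6->C; (5,9):dx=+1,dy=+4->C; (6,7):dx=-10,dy=+14->D; (6,8):dx=-1,dy=+12->D
  (6,9):dx=-4,dy=+10->D; (7,8):dx=+9,dy=-2->D; (7,9):dx=+6,dy=-4->D; (8,9):dx=-3,dy=-2->C
Step 2: C = 22, D = 14, total pairs = 36.
Step 3: tau = (C - D)/(n(n-1)/2) = (22 - 14)/36 = 0.222222.
Step 4: Exact two-sided p-value (enumerate n! = 362880 permutations of y under H0): p = 0.476709.
Step 5: alpha = 0.1. fail to reject H0.

tau_b = 0.2222 (C=22, D=14), p = 0.476709, fail to reject H0.


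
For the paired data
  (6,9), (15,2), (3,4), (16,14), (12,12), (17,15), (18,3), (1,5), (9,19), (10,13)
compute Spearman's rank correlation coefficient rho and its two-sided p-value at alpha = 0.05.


Step 1: Rank x and y separately (midranks; no ties here).
rank(x): 6->3, 15->7, 3->2, 16->8, 12->6, 17->9, 18->10, 1->1, 9->4, 10->5
rank(y): 9->5, 2->1, 4->3, 14->8, 12->6, 15->9, 3->2, 5->4, 19->10, 13->7
Step 2: d_i = R_x(i) - R_y(i); compute d_i^2.
  (3-5)^2=4, (7-1)^2=36, (2-3)^2=1, (8-8)^2=0, (6-6)^2=0, (9-9)^2=0, (10-2)^2=64, (1-4)^2=9, (4-10)^2=36, (5-7)^2=4
sum(d^2) = 154.
Step 3: rho = 1 - 6*154 / (10*(10^2 - 1)) = 1 - 924/990 = 0.066667.
Step 4: Under H0, t = rho * sqrt((n-2)/(1-rho^2)) = 0.1890 ~ t(8).
Step 5: Two-sided p-value from the t-distribution with 8 df = 0.854813.
Step 6: alpha = 0.05. fail to reject H0.

rho = 0.0667, p = 0.854813, fail to reject H0 at alpha = 0.05.


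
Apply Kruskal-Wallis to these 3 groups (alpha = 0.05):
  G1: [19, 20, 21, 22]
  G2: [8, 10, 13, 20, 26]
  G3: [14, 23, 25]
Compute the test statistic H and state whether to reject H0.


Step 1: Combine all N = 12 observations and assign midranks.
sorted (value, group, rank): (8,G2,1), (10,G2,2), (13,G2,3), (14,G3,4), (19,G1,5), (20,G1,6.5), (20,G2,6.5), (21,G1,8), (22,G1,9), (23,G3,10), (25,G3,11), (26,G2,12)
Step 2: Sum ranks within each group.
R_1 = 28.5 (n_1 = 4)
R_2 = 24.5 (n_2 = 5)
R_3 = 25 (n_3 = 3)
Step 3: H = 12/(N(N+1)) * sum(R_i^2/n_i) - 3(N+1)
     = 12/(12*13) * (28.5^2/4 + 24.5^2/5 + 25^2/3) - 3*13
     = 0.076923 * 531.446 - 39
     = 1.880449.
Step 4: Ties present; correction factor C = 1 - 6/(12^3 - 12) = 0.996503. Corrected H = 1.880449 / 0.996503 = 1.887047.
Step 5: Under H0, H ~ chi^2(2); p-value = 0.389254.
Step 6: alpha = 0.05. fail to reject H0.

H = 1.8870, df = 2, p = 0.389254, fail to reject H0.


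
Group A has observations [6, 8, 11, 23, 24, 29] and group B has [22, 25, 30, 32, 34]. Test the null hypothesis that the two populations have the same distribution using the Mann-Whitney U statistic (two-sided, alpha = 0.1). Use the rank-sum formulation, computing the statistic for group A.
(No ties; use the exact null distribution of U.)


Step 1: Combine and sort all 11 observations; assign midranks.
sorted (value, group): (6,X), (8,X), (11,X), (22,Y), (23,X), (24,X), (25,Y), (29,X), (30,Y), (32,Y), (34,Y)
ranks: 6->1, 8->2, 11->3, 22->4, 23->5, 24->6, 25->7, 29->8, 30->9, 32->10, 34->11
Step 2: Rank sum for X: R1 = 1 + 2 + 3 + 5 + 6 + 8 = 25.
Step 3: U_X = R1 - n1(n1+1)/2 = 25 - 6*7/2 = 25 - 21 = 4.
       U_Y = n1*n2 - U_X = 30 - 4 = 26.
Step 4: No ties, so the exact null distribution of U (based on enumerating the C(11,6) = 462 equally likely rank assignments) gives the two-sided p-value.
Step 5: p-value = 0.051948; compare to alpha = 0.1. reject H0.

U_X = 4, p = 0.051948, reject H0 at alpha = 0.1.


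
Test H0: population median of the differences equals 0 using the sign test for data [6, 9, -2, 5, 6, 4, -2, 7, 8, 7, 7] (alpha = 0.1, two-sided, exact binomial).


Step 1: Discard zero differences. Original n = 11; n_eff = number of nonzero differences = 11.
Nonzero differences (with sign): +6, +9, -2, +5, +6, +4, -2, +7, +8, +7, +7
Step 2: Count signs: positive = 9, negative = 2.
Step 3: Under H0: P(positive) = 0.5, so the number of positives S ~ Bin(11, 0.5).
Step 4: Two-sided exact p-value = sum of Bin(11,0.5) probabilities at or below the observed probability = 0.065430.
Step 5: alpha = 0.1. reject H0.

n_eff = 11, pos = 9, neg = 2, p = 0.065430, reject H0.


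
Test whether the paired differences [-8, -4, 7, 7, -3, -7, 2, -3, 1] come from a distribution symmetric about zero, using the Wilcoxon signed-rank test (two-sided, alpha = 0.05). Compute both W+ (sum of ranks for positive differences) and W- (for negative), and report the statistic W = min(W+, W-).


Step 1: Drop any zero differences (none here) and take |d_i|.
|d| = [8, 4, 7, 7, 3, 7, 2, 3, 1]
Step 2: Midrank |d_i| (ties get averaged ranks).
ranks: |8|->9, |4|->5, |7|->7, |7|->7, |3|->3.5, |7|->7, |2|->2, |3|->3.5, |1|->1
Step 3: Attach original signs; sum ranks with positive sign and with negative sign.
W+ = 7 + 7 + 2 + 1 = 17
W- = 9 + 5 + 3.5 + 7 + 3.5 = 28
(Check: W+ + W- = 45 should equal n(n+1)/2 = 45.)
Step 4: Test statistic W = min(W+, W-) = 17.
Step 5: Ties in |d|, so use the tie-corrected normal approximation.
        E[W] = n(n+1)/4 = 9*10/4 = 22.5.
        Tie groups: |d|=3 (t=2), |d|=7 (t=3); sum(t^3 - t) = 30.
        Var[W] = n(n+1)(2n+1)/24 - sum(t^3-t)/48 = 1710/24 - 30/48 = 70.625.
        z = (W - E[W]) / sqrt(Var[W]) = (17 - 22.5) / 8.4039 = -0.6545.
        Two-sided p = 2*Phi(z) = 0.512815.
Step 6: alpha = 0.05. fail to reject H0.

W+ = 17, W- = 28, W = min = 17, p = 0.512815, fail to reject H0.


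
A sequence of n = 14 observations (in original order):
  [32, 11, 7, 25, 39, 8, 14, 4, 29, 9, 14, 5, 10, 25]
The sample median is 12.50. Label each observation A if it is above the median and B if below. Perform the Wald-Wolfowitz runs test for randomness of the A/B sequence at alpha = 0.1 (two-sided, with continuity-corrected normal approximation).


Step 1: Compute median = 12.50; label A = above, B = below.
Labels in order: ABBAABABABABBA  (n_A = 7, n_B = 7)
Step 2: Count runs R = 11.
Step 3: Under H0 (random ordering), E[R] = 2*n_A*n_B/(n_A+n_B) + 1 = 2*7*7/14 + 1 = 8.0000.
        Var[R] = 2*n_A*n_B*(2*n_A*n_B - n_A - n_B) / ((n_A+n_B)^2 * (n_A+n_B-1)) = 8232/2548 = 3.2308.
        SD[R] = 1.7974.
Step 4: Continuity-corrected z = (R - 0.5 - E[R]) / SD[R] = (11 - 0.5 - 8.0000) / 1.7974 = 1.3909.
Step 5: Two-sided p-value via normal approximation = 2*(1 - Phi(|z|)) = 0.164264.
Step 6: alpha = 0.1. fail to reject H0.

R = 11, z = 1.3909, p = 0.164264, fail to reject H0.


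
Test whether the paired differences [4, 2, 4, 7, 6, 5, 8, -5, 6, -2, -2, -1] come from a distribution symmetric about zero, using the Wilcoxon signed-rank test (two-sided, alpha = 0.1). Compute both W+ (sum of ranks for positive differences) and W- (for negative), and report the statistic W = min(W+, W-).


Step 1: Drop any zero differences (none here) and take |d_i|.
|d| = [4, 2, 4, 7, 6, 5, 8, 5, 6, 2, 2, 1]
Step 2: Midrank |d_i| (ties get averaged ranks).
ranks: |4|->5.5, |2|->3, |4|->5.5, |7|->11, |6|->9.5, |5|->7.5, |8|->12, |5|->7.5, |6|->9.5, |2|->3, |2|->3, |1|->1
Step 3: Attach original signs; sum ranks with positive sign and with negative sign.
W+ = 5.5 + 3 + 5.5 + 11 + 9.5 + 7.5 + 12 + 9.5 = 63.5
W- = 7.5 + 3 + 3 + 1 = 14.5
(Check: W+ + W- = 78 should equal n(n+1)/2 = 78.)
Step 4: Test statistic W = min(W+, W-) = 14.5.
Step 5: Ties in |d|, so use the tie-corrected normal approximation.
        E[W] = n(n+1)/4 = 12*13/4 = 39.
        Tie groups: |d|=2 (t=3), |d|=4 (t=2), |d|=5 (t=2), |d|=6 (t=2); sum(t^3 - t) = 42.
        Var[W] = n(n+1)(2n+1)/24 - sum(t^3-t)/48 = 3900/24 - 42/48 = 161.625.
        z = (W - E[W]) / sqrt(Var[W]) = (14.5 - 39) / 12.7132 = -1.9271.
        Two-sided p = 2*Phi(z) = 0.053963.
Step 6: alpha = 0.1. reject H0.

W+ = 63.5, W- = 14.5, W = min = 14.5, p = 0.053963, reject H0.


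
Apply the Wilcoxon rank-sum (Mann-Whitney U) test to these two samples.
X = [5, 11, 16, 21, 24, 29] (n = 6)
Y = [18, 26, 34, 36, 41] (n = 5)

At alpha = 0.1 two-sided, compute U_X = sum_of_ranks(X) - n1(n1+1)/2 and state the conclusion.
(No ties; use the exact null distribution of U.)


Step 1: Combine and sort all 11 observations; assign midranks.
sorted (value, group): (5,X), (11,X), (16,X), (18,Y), (21,X), (24,X), (26,Y), (29,X), (34,Y), (36,Y), (41,Y)
ranks: 5->1, 11->2, 16->3, 18->4, 21->5, 24->6, 26->7, 29->8, 34->9, 36->10, 41->11
Step 2: Rank sum for X: R1 = 1 + 2 + 3 + 5 + 6 + 8 = 25.
Step 3: U_X = R1 - n1(n1+1)/2 = 25 - 6*7/2 = 25 - 21 = 4.
       U_Y = n1*n2 - U_X = 30 - 4 = 26.
Step 4: No ties, so the exact null distribution of U (based on enumerating the C(11,6) = 462 equally likely rank assignments) gives the two-sided p-value.
Step 5: p-value = 0.051948; compare to alpha = 0.1. reject H0.

U_X = 4, p = 0.051948, reject H0 at alpha = 0.1.


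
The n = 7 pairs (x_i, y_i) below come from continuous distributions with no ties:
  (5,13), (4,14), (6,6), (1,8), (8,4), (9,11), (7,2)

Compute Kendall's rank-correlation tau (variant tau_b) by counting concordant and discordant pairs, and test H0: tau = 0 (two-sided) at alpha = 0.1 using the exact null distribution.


Step 1: Enumerate the 21 unordered pairs (i,j) with i<j and classify each by sign(x_j-x_i) * sign(y_j-y_i).
  (1,2):dx=-1,dy=+1->D; (1,3):dx=+1,dy=-7->D; (1,4):dx=-4,dy=-5->C; (1,5):dx=+3,dy=-9->D
  (1,6):dx=+4,dy=-2->D; (1,7):dx=+2,dy=-11->D; (2,3):dx=+2,dy=-8->D; (2,4):dx=-3,dy=-6->C
  (2,5):dx=+4,dy=-10->D; (2,6):dx=+5,dy=-3->D; (2,7):dx=+3,dy=-12->D; (3,4):dx=-5,dy=+2->D
  (3,5):dx=+2,dy=-2->D; (3,6):dx=+3,dy=+5->C; (3,7):dx=+1,dy=-4->D; (4,5):dx=+7,dy=-4->D
  (4,6):dx=+8,dy=+3->C; (4,7):dx=+6,dy=-6->D; (5,6):dx=+1,dy=+7->C; (5,7):dx=-1,dy=-2->C
  (6,7):dx=-2,dy=-9->C
Step 2: C = 7, D = 14, total pairs = 21.
Step 3: tau = (C - D)/(n(n-1)/2) = (7 - 14)/21 = -0.333333.
Step 4: Exact two-sided p-value (enumerate n! = 5040 permutations of y under H0): p = 0.381349.
Step 5: alpha = 0.1. fail to reject H0.

tau_b = -0.3333 (C=7, D=14), p = 0.381349, fail to reject H0.


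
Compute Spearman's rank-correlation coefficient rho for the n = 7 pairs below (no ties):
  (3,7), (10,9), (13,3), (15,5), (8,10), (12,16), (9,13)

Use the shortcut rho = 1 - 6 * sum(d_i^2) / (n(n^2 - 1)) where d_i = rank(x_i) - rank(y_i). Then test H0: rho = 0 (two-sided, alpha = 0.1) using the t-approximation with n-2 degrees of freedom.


Step 1: Rank x and y separately (midranks; no ties here).
rank(x): 3->1, 10->4, 13->6, 15->7, 8->2, 12->5, 9->3
rank(y): 7->3, 9->4, 3->1, 5->2, 10->5, 16->7, 13->6
Step 2: d_i = R_x(i) - R_y(i); compute d_i^2.
  (1-3)^2=4, (4-4)^2=0, (6-1)^2=25, (7-2)^2=25, (2-5)^2=9, (5-7)^2=4, (3-6)^2=9
sum(d^2) = 76.
Step 3: rho = 1 - 6*76 / (7*(7^2 - 1)) = 1 - 456/336 = -0.357143.
Step 4: Under H0, t = rho * sqrt((n-2)/(1-rho^2)) = -0.8550 ~ t(5).
Step 5: Two-sided p-value from the t-distribution with 5 df = 0.431611.
Step 6: alpha = 0.1. fail to reject H0.

rho = -0.3571, p = 0.431611, fail to reject H0 at alpha = 0.1.


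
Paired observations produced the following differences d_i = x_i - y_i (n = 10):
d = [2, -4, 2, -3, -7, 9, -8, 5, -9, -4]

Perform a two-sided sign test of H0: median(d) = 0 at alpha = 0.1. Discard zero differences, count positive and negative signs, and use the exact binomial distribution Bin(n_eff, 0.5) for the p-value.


Step 1: Discard zero differences. Original n = 10; n_eff = number of nonzero differences = 10.
Nonzero differences (with sign): +2, -4, +2, -3, -7, +9, -8, +5, -9, -4
Step 2: Count signs: positive = 4, negative = 6.
Step 3: Under H0: P(positive) = 0.5, so the number of positives S ~ Bin(10, 0.5).
Step 4: Two-sided exact p-value = sum of Bin(10,0.5) probabilities at or below the observed probability = 0.753906.
Step 5: alpha = 0.1. fail to reject H0.

n_eff = 10, pos = 4, neg = 6, p = 0.753906, fail to reject H0.


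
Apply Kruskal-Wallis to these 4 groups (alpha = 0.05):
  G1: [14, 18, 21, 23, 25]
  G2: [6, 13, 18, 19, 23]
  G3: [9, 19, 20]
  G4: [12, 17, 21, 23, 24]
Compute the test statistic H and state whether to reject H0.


Step 1: Combine all N = 18 observations and assign midranks.
sorted (value, group, rank): (6,G2,1), (9,G3,2), (12,G4,3), (13,G2,4), (14,G1,5), (17,G4,6), (18,G1,7.5), (18,G2,7.5), (19,G2,9.5), (19,G3,9.5), (20,G3,11), (21,G1,12.5), (21,G4,12.5), (23,G1,15), (23,G2,15), (23,G4,15), (24,G4,17), (25,G1,18)
Step 2: Sum ranks within each group.
R_1 = 58 (n_1 = 5)
R_2 = 37 (n_2 = 5)
R_3 = 22.5 (n_3 = 3)
R_4 = 53.5 (n_4 = 5)
Step 3: H = 12/(N(N+1)) * sum(R_i^2/n_i) - 3(N+1)
     = 12/(18*19) * (58^2/5 + 37^2/5 + 22.5^2/3 + 53.5^2/5) - 3*19
     = 0.035088 * 1687.8 - 57
     = 2.221053.
Step 4: Ties present; correction factor C = 1 - 42/(18^3 - 18) = 0.992776. Corrected H = 2.221053 / 0.992776 = 2.237214.
Step 5: Under H0, H ~ chi^2(3); p-value = 0.524656.
Step 6: alpha = 0.05. fail to reject H0.

H = 2.2372, df = 3, p = 0.524656, fail to reject H0.


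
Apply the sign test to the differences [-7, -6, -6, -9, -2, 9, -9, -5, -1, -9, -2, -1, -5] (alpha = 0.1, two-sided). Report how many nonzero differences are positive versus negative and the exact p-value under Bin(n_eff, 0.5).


Step 1: Discard zero differences. Original n = 13; n_eff = number of nonzero differences = 13.
Nonzero differences (with sign): -7, -6, -6, -9, -2, +9, -9, -5, -1, -9, -2, -1, -5
Step 2: Count signs: positive = 1, negative = 12.
Step 3: Under H0: P(positive) = 0.5, so the number of positives S ~ Bin(13, 0.5).
Step 4: Two-sided exact p-value = sum of Bin(13,0.5) probabilities at or below the observed probability = 0.003418.
Step 5: alpha = 0.1. reject H0.

n_eff = 13, pos = 1, neg = 12, p = 0.003418, reject H0.


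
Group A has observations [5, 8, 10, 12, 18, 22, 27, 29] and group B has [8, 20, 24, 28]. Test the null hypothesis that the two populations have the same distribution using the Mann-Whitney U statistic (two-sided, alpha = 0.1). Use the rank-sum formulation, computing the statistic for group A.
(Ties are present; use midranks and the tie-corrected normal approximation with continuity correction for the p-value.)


Step 1: Combine and sort all 12 observations; assign midranks.
sorted (value, group): (5,X), (8,X), (8,Y), (10,X), (12,X), (18,X), (20,Y), (22,X), (24,Y), (27,X), (28,Y), (29,X)
ranks: 5->1, 8->2.5, 8->2.5, 10->4, 12->5, 18->6, 20->7, 22->8, 24->9, 27->10, 28->11, 29->12
Step 2: Rank sum for X: R1 = 1 + 2.5 + 4 + 5 + 6 + 8 + 10 + 12 = 48.5.
Step 3: U_X = R1 - n1(n1+1)/2 = 48.5 - 8*9/2 = 48.5 - 36 = 12.5.
       U_Y = n1*n2 - U_X = 32 - 12.5 = 19.5.
Step 4: Ties are present, so use the tie-corrected normal approximation (with continuity correction) for the p-value.
Step 5: p-value = 0.609759; compare to alpha = 0.1. fail to reject H0.

U_X = 12.5, p = 0.609759, fail to reject H0 at alpha = 0.1.


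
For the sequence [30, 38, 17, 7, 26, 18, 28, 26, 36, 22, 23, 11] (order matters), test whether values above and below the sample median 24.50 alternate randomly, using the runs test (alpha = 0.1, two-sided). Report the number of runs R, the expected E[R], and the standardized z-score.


Step 1: Compute median = 24.50; label A = above, B = below.
Labels in order: AABBABAAABBB  (n_A = 6, n_B = 6)
Step 2: Count runs R = 6.
Step 3: Under H0 (random ordering), E[R] = 2*n_A*n_B/(n_A+n_B) + 1 = 2*6*6/12 + 1 = 7.0000.
        Var[R] = 2*n_A*n_B*(2*n_A*n_B - n_A - n_B) / ((n_A+n_B)^2 * (n_A+n_B-1)) = 4320/1584 = 2.7273.
        SD[R] = 1.6514.
Step 4: Continuity-corrected z = (R + 0.5 - E[R]) / SD[R] = (6 + 0.5 - 7.0000) / 1.6514 = -0.3028.
Step 5: Two-sided p-value via normal approximation = 2*(1 - Phi(|z|)) = 0.762069.
Step 6: alpha = 0.1. fail to reject H0.

R = 6, z = -0.3028, p = 0.762069, fail to reject H0.


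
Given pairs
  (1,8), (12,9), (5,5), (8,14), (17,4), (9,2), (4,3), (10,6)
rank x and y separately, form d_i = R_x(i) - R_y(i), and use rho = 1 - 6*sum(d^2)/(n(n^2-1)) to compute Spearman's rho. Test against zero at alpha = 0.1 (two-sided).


Step 1: Rank x and y separately (midranks; no ties here).
rank(x): 1->1, 12->7, 5->3, 8->4, 17->8, 9->5, 4->2, 10->6
rank(y): 8->6, 9->7, 5->4, 14->8, 4->3, 2->1, 3->2, 6->5
Step 2: d_i = R_x(i) - R_y(i); compute d_i^2.
  (1-6)^2=25, (7-7)^2=0, (3-4)^2=1, (4-8)^2=16, (8-3)^2=25, (5-1)^2=16, (2-2)^2=0, (6-5)^2=1
sum(d^2) = 84.
Step 3: rho = 1 - 6*84 / (8*(8^2 - 1)) = 1 - 504/504 = 0.000000.
Step 4: Under H0, t = rho * sqrt((n-2)/(1-rho^2)) = 0.0000 ~ t(6).
Step 5: Two-sided p-value from the t-distribution with 6 df = 1.000000.
Step 6: alpha = 0.1. fail to reject H0.

rho = 0.0000, p = 1.000000, fail to reject H0 at alpha = 0.1.


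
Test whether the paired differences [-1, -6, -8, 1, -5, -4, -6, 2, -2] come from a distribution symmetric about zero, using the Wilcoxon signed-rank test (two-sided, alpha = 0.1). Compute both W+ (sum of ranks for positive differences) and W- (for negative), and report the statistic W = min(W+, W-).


Step 1: Drop any zero differences (none here) and take |d_i|.
|d| = [1, 6, 8, 1, 5, 4, 6, 2, 2]
Step 2: Midrank |d_i| (ties get averaged ranks).
ranks: |1|->1.5, |6|->7.5, |8|->9, |1|->1.5, |5|->6, |4|->5, |6|->7.5, |2|->3.5, |2|->3.5
Step 3: Attach original signs; sum ranks with positive sign and with negative sign.
W+ = 1.5 + 3.5 = 5
W- = 1.5 + 7.5 + 9 + 6 + 5 + 7.5 + 3.5 = 40
(Check: W+ + W- = 45 should equal n(n+1)/2 = 45.)
Step 4: Test statistic W = min(W+, W-) = 5.
Step 5: Ties in |d|, so use the tie-corrected normal approximation.
        E[W] = n(n+1)/4 = 9*10/4 = 22.5.
        Tie groups: |d|=1 (t=2), |d|=2 (t=2), |d|=6 (t=2); sum(t^3 - t) = 18.
        Var[W] = n(n+1)(2n+1)/24 - sum(t^3-t)/48 = 1710/24 - 18/48 = 70.875.
        z = (W - E[W]) / sqrt(Var[W]) = (5 - 22.5) / 8.4187 = -2.0787.
        Two-sided p = 2*Phi(z) = 0.037645.
Step 6: alpha = 0.1. reject H0.

W+ = 5, W- = 40, W = min = 5, p = 0.037645, reject H0.


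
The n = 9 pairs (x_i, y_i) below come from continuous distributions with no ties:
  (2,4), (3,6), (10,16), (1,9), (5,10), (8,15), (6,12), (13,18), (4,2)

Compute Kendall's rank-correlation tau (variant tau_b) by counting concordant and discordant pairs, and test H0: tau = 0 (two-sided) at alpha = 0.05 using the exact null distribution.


Step 1: Enumerate the 36 unordered pairs (i,j) with i<j and classify each by sign(x_j-x_i) * sign(y_j-y_i).
  (1,2):dx=+1,dy=+2->C; (1,3):dx=+8,dy=+12->C; (1,4):dx=-1,dy=+5->D; (1,5):dx=+3,dy=+6->C
  (1,6):dx=+6,dy=+11->C; (1,7):dx=+4,dy=+8->C; (1,8):dx=+11,dy=+14->C; (1,9):dx=+2,dy=-2->D
  (2,3):dx=+7,dy=+10->C; (2,4):dx=-2,dy=+3->D; (2,5):dx=+2,dy=+4->C; (2,6):dx=+5,dy=+9->C
  (2,7):dx=+3,dy=+6->C; (2,8):dx=+10,dy=+12->C; (2,9):dx=+1,dy=-4->D; (3,4):dx=-9,dy=-7->C
  (3,5):dx=-5,dy=-6->C; (3,6):dx=-2,dy=-1->C; (3,7):dx=-4,dy=-4->C; (3,8):dx=+3,dy=+2->C
  (3,9):dx=-6,dy=-14->C; (4,5):dx=+4,dy=+1->C; (4,6):dx=+7,dy=+6->C; (4,7):dx=+5,dy=+3->C
  (4,8):dx=+12,dy=+9->C; (4,9):dx=+3,dy=-7->D; (5,6):dx=+3,dy=+5->C; (5,7):dx=+1,dy=+2->C
  (5,8):dx=+8,dy=+8->C; (5,9):dx=-1,dy=-8->C; (6,7):dx=-2,dy=-3->C; (6,8):dx=+5,dy=+3->C
  (6,9):dx=-4,dy=-13->C; (7,8):dx=+7,dy=+6->C; (7,9):dx=-2,dy=-10->C; (8,9):dx=-9,dy=-16->C
Step 2: C = 31, D = 5, total pairs = 36.
Step 3: tau = (C - D)/(n(n-1)/2) = (31 - 5)/36 = 0.722222.
Step 4: Exact two-sided p-value (enumerate n! = 362880 permutations of y under H0): p = 0.005886.
Step 5: alpha = 0.05. reject H0.

tau_b = 0.7222 (C=31, D=5), p = 0.005886, reject H0.


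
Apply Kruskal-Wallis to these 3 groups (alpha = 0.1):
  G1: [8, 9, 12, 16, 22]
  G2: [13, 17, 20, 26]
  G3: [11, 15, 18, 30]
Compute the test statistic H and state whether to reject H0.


Step 1: Combine all N = 13 observations and assign midranks.
sorted (value, group, rank): (8,G1,1), (9,G1,2), (11,G3,3), (12,G1,4), (13,G2,5), (15,G3,6), (16,G1,7), (17,G2,8), (18,G3,9), (20,G2,10), (22,G1,11), (26,G2,12), (30,G3,13)
Step 2: Sum ranks within each group.
R_1 = 25 (n_1 = 5)
R_2 = 35 (n_2 = 4)
R_3 = 31 (n_3 = 4)
Step 3: H = 12/(N(N+1)) * sum(R_i^2/n_i) - 3(N+1)
     = 12/(13*14) * (25^2/5 + 35^2/4 + 31^2/4) - 3*14
     = 0.065934 * 671.5 - 42
     = 2.274725.
Step 4: No ties, so H is used without correction.
Step 5: Under H0, H ~ chi^2(2); p-value = 0.320664.
Step 6: alpha = 0.1. fail to reject H0.

H = 2.2747, df = 2, p = 0.320664, fail to reject H0.


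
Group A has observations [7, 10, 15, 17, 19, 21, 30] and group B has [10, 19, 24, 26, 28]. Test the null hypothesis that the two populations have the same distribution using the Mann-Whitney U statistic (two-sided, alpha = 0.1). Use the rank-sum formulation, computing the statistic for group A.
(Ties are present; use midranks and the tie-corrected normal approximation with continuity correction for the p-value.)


Step 1: Combine and sort all 12 observations; assign midranks.
sorted (value, group): (7,X), (10,X), (10,Y), (15,X), (17,X), (19,X), (19,Y), (21,X), (24,Y), (26,Y), (28,Y), (30,X)
ranks: 7->1, 10->2.5, 10->2.5, 15->4, 17->5, 19->6.5, 19->6.5, 21->8, 24->9, 26->10, 28->11, 30->12
Step 2: Rank sum for X: R1 = 1 + 2.5 + 4 + 5 + 6.5 + 8 + 12 = 39.
Step 3: U_X = R1 - n1(n1+1)/2 = 39 - 7*8/2 = 39 - 28 = 11.
       U_Y = n1*n2 - U_X = 35 - 11 = 24.
Step 4: Ties are present, so use the tie-corrected normal approximation (with continuity correction) for the p-value.
Step 5: p-value = 0.328162; compare to alpha = 0.1. fail to reject H0.

U_X = 11, p = 0.328162, fail to reject H0 at alpha = 0.1.


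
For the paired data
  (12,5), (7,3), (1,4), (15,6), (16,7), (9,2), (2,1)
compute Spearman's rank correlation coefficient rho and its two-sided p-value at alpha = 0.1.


Step 1: Rank x and y separately (midranks; no ties here).
rank(x): 12->5, 7->3, 1->1, 15->6, 16->7, 9->4, 2->2
rank(y): 5->5, 3->3, 4->4, 6->6, 7->7, 2->2, 1->1
Step 2: d_i = R_x(i) - R_y(i); compute d_i^2.
  (5-5)^2=0, (3-3)^2=0, (1-4)^2=9, (6-6)^2=0, (7-7)^2=0, (4-2)^2=4, (2-1)^2=1
sum(d^2) = 14.
Step 3: rho = 1 - 6*14 / (7*(7^2 - 1)) = 1 - 84/336 = 0.750000.
Step 4: Under H0, t = rho * sqrt((n-2)/(1-rho^2)) = 2.5355 ~ t(5).
Step 5: Two-sided p-value from the t-distribution with 5 df = 0.052181.
Step 6: alpha = 0.1. reject H0.

rho = 0.7500, p = 0.052181, reject H0 at alpha = 0.1.


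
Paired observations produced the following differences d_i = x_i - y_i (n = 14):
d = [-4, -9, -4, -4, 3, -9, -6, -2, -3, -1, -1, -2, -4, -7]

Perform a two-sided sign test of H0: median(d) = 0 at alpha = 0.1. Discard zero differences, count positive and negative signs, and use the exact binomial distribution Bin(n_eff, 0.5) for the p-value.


Step 1: Discard zero differences. Original n = 14; n_eff = number of nonzero differences = 14.
Nonzero differences (with sign): -4, -9, -4, -4, +3, -9, -6, -2, -3, -1, -1, -2, -4, -7
Step 2: Count signs: positive = 1, negative = 13.
Step 3: Under H0: P(positive) = 0.5, so the number of positives S ~ Bin(14, 0.5).
Step 4: Two-sided exact p-value = sum of Bin(14,0.5) probabilities at or below the observed probability = 0.001831.
Step 5: alpha = 0.1. reject H0.

n_eff = 14, pos = 1, neg = 13, p = 0.001831, reject H0.


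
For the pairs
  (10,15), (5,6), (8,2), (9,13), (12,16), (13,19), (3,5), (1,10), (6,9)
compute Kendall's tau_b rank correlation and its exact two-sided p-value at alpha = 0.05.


Step 1: Enumerate the 36 unordered pairs (i,j) with i<j and classify each by sign(x_j-x_i) * sign(y_j-y_i).
  (1,2):dx=-5,dy=-9->C; (1,3):dx=-2,dy=-13->C; (1,4):dx=-1,dy=-2->C; (1,5):dx=+2,dy=+1->C
  (1,6):dx=+3,dy=+4->C; (1,7):dx=-7,dy=-10->C; (1,8):dx=-9,dy=-5->C; (1,9):dx=-4,dy=-6->C
  (2,3):dx=+3,dy=-4->D; (2,4):dx=+4,dy=+7->C; (2,5):dx=+7,dy=+10->C; (2,6):dx=+8,dy=+13->C
  (2,7):dx=-2,dy=-1->C; (2,8):dx=-4,dy=+4->D; (2,9):dx=+1,dy=+3->C; (3,4):dx=+1,dy=+11->C
  (3,5):dx=+4,dy=+14->C; (3,6):dx=+5,dy=+17->C; (3,7):dx=-5,dy=+3->D; (3,8):dx=-7,dy=+8->D
  (3,9):dx=-2,dy=+7->D; (4,5):dx=+3,dy=+3->C; (4,6):dx=+4,dy=+6->C; (4,7):dx=-6,dy=-8->C
  (4,8):dx=-8,dy=-3->C; (4,9):dx=-3,dy=-4->C; (5,6):dx=+1,dy=+3->C; (5,7):dx=-9,dy=-11->C
  (5,8):dx=-11,dy=-6->C; (5,9):dx=-6,dy=-7->C; (6,7):dx=-10,dy=-14->C; (6,8):dx=-12,dy=-9->C
  (6,9):dx=-7,dy=-10->C; (7,8):dx=-2,dy=+5->D; (7,9):dx=+3,dy=+4->C; (8,9):dx=+5,dy=-1->D
Step 2: C = 29, D = 7, total pairs = 36.
Step 3: tau = (C - D)/(n(n-1)/2) = (29 - 7)/36 = 0.611111.
Step 4: Exact two-sided p-value (enumerate n! = 362880 permutations of y under H0): p = 0.024741.
Step 5: alpha = 0.05. reject H0.

tau_b = 0.6111 (C=29, D=7), p = 0.024741, reject H0.


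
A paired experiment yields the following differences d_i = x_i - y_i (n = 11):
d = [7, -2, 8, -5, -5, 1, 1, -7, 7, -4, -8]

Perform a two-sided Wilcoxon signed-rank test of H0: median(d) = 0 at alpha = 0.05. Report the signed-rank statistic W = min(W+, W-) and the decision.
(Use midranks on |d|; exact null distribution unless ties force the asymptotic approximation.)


Step 1: Drop any zero differences (none here) and take |d_i|.
|d| = [7, 2, 8, 5, 5, 1, 1, 7, 7, 4, 8]
Step 2: Midrank |d_i| (ties get averaged ranks).
ranks: |7|->8, |2|->3, |8|->10.5, |5|->5.5, |5|->5.5, |1|->1.5, |1|->1.5, |7|->8, |7|->8, |4|->4, |8|->10.5
Step 3: Attach original signs; sum ranks with positive sign and with negative sign.
W+ = 8 + 10.5 + 1.5 + 1.5 + 8 = 29.5
W- = 3 + 5.5 + 5.5 + 8 + 4 + 10.5 = 36.5
(Check: W+ + W- = 66 should equal n(n+1)/2 = 66.)
Step 4: Test statistic W = min(W+, W-) = 29.5.
Step 5: Ties in |d|, so use the tie-corrected normal approximation.
        E[W] = n(n+1)/4 = 11*12/4 = 33.
        Tie groups: |d|=1 (t=2), |d|=5 (t=2), |d|=7 (t=3), |d|=8 (t=2); sum(t^3 - t) = 42.
        Var[W] = n(n+1)(2n+1)/24 - sum(t^3-t)/48 = 3036/24 - 42/48 = 125.625.
        z = (W - E[W]) / sqrt(Var[W]) = (29.5 - 33) / 11.2083 = -0.3123.
        Two-sided p = 2*Phi(z) = 0.754835.
Step 6: alpha = 0.05. fail to reject H0.

W+ = 29.5, W- = 36.5, W = min = 29.5, p = 0.754835, fail to reject H0.


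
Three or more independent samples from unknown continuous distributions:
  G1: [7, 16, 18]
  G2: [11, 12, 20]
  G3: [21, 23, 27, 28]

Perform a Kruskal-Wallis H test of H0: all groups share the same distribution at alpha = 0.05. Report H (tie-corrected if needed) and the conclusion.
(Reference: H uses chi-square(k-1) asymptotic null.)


Step 1: Combine all N = 10 observations and assign midranks.
sorted (value, group, rank): (7,G1,1), (11,G2,2), (12,G2,3), (16,G1,4), (18,G1,5), (20,G2,6), (21,G3,7), (23,G3,8), (27,G3,9), (28,G3,10)
Step 2: Sum ranks within each group.
R_1 = 10 (n_1 = 3)
R_2 = 11 (n_2 = 3)
R_3 = 34 (n_3 = 4)
Step 3: H = 12/(N(N+1)) * sum(R_i^2/n_i) - 3(N+1)
     = 12/(10*11) * (10^2/3 + 11^2/3 + 34^2/4) - 3*11
     = 0.109091 * 362.667 - 33
     = 6.563636.
Step 4: No ties, so H is used without correction.
Step 5: Under H0, H ~ chi^2(2); p-value = 0.037560.
Step 6: alpha = 0.05. reject H0.

H = 6.5636, df = 2, p = 0.037560, reject H0.


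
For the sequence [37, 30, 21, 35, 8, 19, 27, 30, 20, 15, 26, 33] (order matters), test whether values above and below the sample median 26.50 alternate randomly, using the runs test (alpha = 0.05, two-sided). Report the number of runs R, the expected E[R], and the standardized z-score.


Step 1: Compute median = 26.50; label A = above, B = below.
Labels in order: AABABBAABBBA  (n_A = 6, n_B = 6)
Step 2: Count runs R = 7.
Step 3: Under H0 (random ordering), E[R] = 2*n_A*n_B/(n_A+n_B) + 1 = 2*6*6/12 + 1 = 7.0000.
        Var[R] = 2*n_A*n_B*(2*n_A*n_B - n_A - n_B) / ((n_A+n_B)^2 * (n_A+n_B-1)) = 4320/1584 = 2.7273.
        SD[R] = 1.6514.
Step 4: R = E[R], so z = 0 with no continuity correction.
Step 5: Two-sided p-value via normal approximation = 2*(1 - Phi(|z|)) = 1.000000.
Step 6: alpha = 0.05. fail to reject H0.

R = 7, z = 0.0000, p = 1.000000, fail to reject H0.


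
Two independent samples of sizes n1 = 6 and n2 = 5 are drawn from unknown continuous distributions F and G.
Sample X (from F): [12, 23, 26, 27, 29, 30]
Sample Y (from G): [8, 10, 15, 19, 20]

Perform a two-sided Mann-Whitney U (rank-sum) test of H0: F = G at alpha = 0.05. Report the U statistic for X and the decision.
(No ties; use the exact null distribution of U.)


Step 1: Combine and sort all 11 observations; assign midranks.
sorted (value, group): (8,Y), (10,Y), (12,X), (15,Y), (19,Y), (20,Y), (23,X), (26,X), (27,X), (29,X), (30,X)
ranks: 8->1, 10->2, 12->3, 15->4, 19->5, 20->6, 23->7, 26->8, 27->9, 29->10, 30->11
Step 2: Rank sum for X: R1 = 3 + 7 + 8 + 9 + 10 + 11 = 48.
Step 3: U_X = R1 - n1(n1+1)/2 = 48 - 6*7/2 = 48 - 21 = 27.
       U_Y = n1*n2 - U_X = 30 - 27 = 3.
Step 4: No ties, so the exact null distribution of U (based on enumerating the C(11,6) = 462 equally likely rank assignments) gives the two-sided p-value.
Step 5: p-value = 0.030303; compare to alpha = 0.05. reject H0.

U_X = 27, p = 0.030303, reject H0 at alpha = 0.05.


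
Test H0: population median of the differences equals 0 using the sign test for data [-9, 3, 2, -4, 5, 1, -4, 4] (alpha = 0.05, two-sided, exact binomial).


Step 1: Discard zero differences. Original n = 8; n_eff = number of nonzero differences = 8.
Nonzero differences (with sign): -9, +3, +2, -4, +5, +1, -4, +4
Step 2: Count signs: positive = 5, negative = 3.
Step 3: Under H0: P(positive) = 0.5, so the number of positives S ~ Bin(8, 0.5).
Step 4: Two-sided exact p-value = sum of Bin(8,0.5) probabilities at or below the observed probability = 0.726562.
Step 5: alpha = 0.05. fail to reject H0.

n_eff = 8, pos = 5, neg = 3, p = 0.726562, fail to reject H0.


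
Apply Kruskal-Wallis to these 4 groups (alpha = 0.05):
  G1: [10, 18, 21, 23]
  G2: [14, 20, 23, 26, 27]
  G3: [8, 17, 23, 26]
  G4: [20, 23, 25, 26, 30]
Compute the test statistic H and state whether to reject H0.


Step 1: Combine all N = 18 observations and assign midranks.
sorted (value, group, rank): (8,G3,1), (10,G1,2), (14,G2,3), (17,G3,4), (18,G1,5), (20,G2,6.5), (20,G4,6.5), (21,G1,8), (23,G1,10.5), (23,G2,10.5), (23,G3,10.5), (23,G4,10.5), (25,G4,13), (26,G2,15), (26,G3,15), (26,G4,15), (27,G2,17), (30,G4,18)
Step 2: Sum ranks within each group.
R_1 = 25.5 (n_1 = 4)
R_2 = 52 (n_2 = 5)
R_3 = 30.5 (n_3 = 4)
R_4 = 63 (n_4 = 5)
Step 3: H = 12/(N(N+1)) * sum(R_i^2/n_i) - 3(N+1)
     = 12/(18*19) * (25.5^2/4 + 52^2/5 + 30.5^2/4 + 63^2/5) - 3*19
     = 0.035088 * 1729.72 - 57
     = 3.692105.
Step 4: Ties present; correction factor C = 1 - 90/(18^3 - 18) = 0.984520. Corrected H = 3.692105 / 0.984520 = 3.750157.
Step 5: Under H0, H ~ chi^2(3); p-value = 0.289737.
Step 6: alpha = 0.05. fail to reject H0.

H = 3.7502, df = 3, p = 0.289737, fail to reject H0.


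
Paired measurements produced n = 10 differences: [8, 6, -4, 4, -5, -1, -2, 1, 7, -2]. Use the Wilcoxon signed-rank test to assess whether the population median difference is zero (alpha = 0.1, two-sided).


Step 1: Drop any zero differences (none here) and take |d_i|.
|d| = [8, 6, 4, 4, 5, 1, 2, 1, 7, 2]
Step 2: Midrank |d_i| (ties get averaged ranks).
ranks: |8|->10, |6|->8, |4|->5.5, |4|->5.5, |5|->7, |1|->1.5, |2|->3.5, |1|->1.5, |7|->9, |2|->3.5
Step 3: Attach original signs; sum ranks with positive sign and with negative sign.
W+ = 10 + 8 + 5.5 + 1.5 + 9 = 34
W- = 5.5 + 7 + 1.5 + 3.5 + 3.5 = 21
(Check: W+ + W- = 55 should equal n(n+1)/2 = 55.)
Step 4: Test statistic W = min(W+, W-) = 21.
Step 5: Ties in |d|, so use the tie-corrected normal approximation.
        E[W] = n(n+1)/4 = 10*11/4 = 27.5.
        Tie groups: |d|=1 (t=2), |d|=2 (t=2), |d|=4 (t=2); sum(t^3 - t) = 18.
        Var[W] = n(n+1)(2n+1)/24 - sum(t^3-t)/48 = 2310/24 - 18/48 = 95.875.
        z = (W - E[W]) / sqrt(Var[W]) = (21 - 27.5) / 9.7916 = -0.6638.
        Two-sided p = 2*Phi(z) = 0.506795.
Step 6: alpha = 0.1. fail to reject H0.

W+ = 34, W- = 21, W = min = 21, p = 0.506795, fail to reject H0.
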